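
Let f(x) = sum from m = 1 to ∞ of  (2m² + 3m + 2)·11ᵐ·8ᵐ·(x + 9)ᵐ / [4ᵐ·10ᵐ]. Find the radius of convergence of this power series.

By the ratio test, |a_{m+1}/a_m| = [(2(m+1)² + 3(m+1) + 2)/(2m² + 3m + 2)] · 11·8/(4·10) → 11/5.
Convergence for |x + 9| · 11/5 < 1, i.e. |x + 9| < 5/11. So R = 5/11.

R = 5/11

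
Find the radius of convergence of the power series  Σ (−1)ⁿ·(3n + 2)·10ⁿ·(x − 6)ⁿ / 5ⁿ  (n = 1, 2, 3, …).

Ratio test: |a_{n+1}/a_n| = [(3(n+1) + 2)/(3n + 2)] · 10/5 → 2 as n → ∞.
Hence the series converges for |x − 6| < 1/(2) = 1/2, so the radius of convergence is 1/2.

R = 1/2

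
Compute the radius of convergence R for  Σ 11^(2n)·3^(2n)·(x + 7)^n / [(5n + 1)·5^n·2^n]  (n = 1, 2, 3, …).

By the ratio test, |a_{n+1}/a_n| = [(5n + 1)/(5(n+1) + 1)] · 121·9/(5·2) → 1089/10.
Hence the series converges for |x + 7| < 1/(1089/10) = 10/1089, so the radius of convergence is 10/1089.

R = 10/1089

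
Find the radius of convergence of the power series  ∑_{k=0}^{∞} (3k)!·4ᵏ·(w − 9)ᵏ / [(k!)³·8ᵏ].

R = 2/27

Ratio test: |a_{k+1}/a_k| = (3k+1)·(3k+2)·(3k+3)/(k+1)³ · 4/8 → 27/2 as k → ∞.
The series converges when 27/2 · |w − 9| < 1, giving R = 2/27.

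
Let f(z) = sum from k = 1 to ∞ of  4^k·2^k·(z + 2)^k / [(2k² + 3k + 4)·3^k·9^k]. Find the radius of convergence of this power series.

R = 27/8

Apply the ratio test: |a_{k+1}| / |a_k| = [(2k² + 3k + 4)/(2(k+1)² + 3(k+1) + 4)] · 4·2/(3·9), which tends to 8/27 as k → ∞.
Thus R = 1/(8/27) = 27/8.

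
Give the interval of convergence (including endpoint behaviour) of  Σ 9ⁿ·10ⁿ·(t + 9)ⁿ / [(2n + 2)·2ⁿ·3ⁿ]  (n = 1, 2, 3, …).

[-136/15, -134/15)

Ratio test: |a_{n+1}/a_n| = [(2n + 2)/(2(n+1) + 2)] · 9·10/(2·3) → 15 as n → ∞.
Hence the series converges for |t + 9| < 1/(15) = 1/15, so the radius of convergence is 1/15.
Endpoint t = -134/15: comparison with the harmonic series Σ 1/n shows the series diverges.
Endpoint t = -136/15: an alternating series whose terms decrease to 0 in absolute value, so it converges by the Leibniz criterion.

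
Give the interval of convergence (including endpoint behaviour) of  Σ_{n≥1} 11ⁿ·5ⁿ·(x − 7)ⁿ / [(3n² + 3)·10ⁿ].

[75/11, 79/11]

Apply the ratio test: |a_{n+1}| / |a_n| = [(3n² + 3)/(3(n+1)² + 3)] · 11·5/10, which tends to 11/2 as n → ∞.
Thus R = 1/(11/2) = 2/11.
When x = 79/11, the series is dominated by a constant times Σ 1/n², which converges (p = 2 > 1).
At x = 75/11: absolute convergence follows by limit comparison with Σ 1/n².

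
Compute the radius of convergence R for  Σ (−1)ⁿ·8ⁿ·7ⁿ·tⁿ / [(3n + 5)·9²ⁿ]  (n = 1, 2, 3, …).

Ratio test: |a_{n+1}/a_n| = [(3n + 5)/(3(n+1) + 5)] · 8·7/81 → 56/81 as n → ∞.
The series converges when 56/81 · |t| < 1, giving R = 81/56.

R = 81/56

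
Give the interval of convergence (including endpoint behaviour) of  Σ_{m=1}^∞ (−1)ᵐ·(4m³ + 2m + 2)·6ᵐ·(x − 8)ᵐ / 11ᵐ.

(37/6, 59/6)

Apply the ratio test: |a_{m+1}| / |a_m| = [(4(m+1)³ + 2(m+1) + 2)/(4m³ + 2m + 2)] · 6/11, which tends to 6/11 as m → ∞.
Thus R = 1/(6/11) = 11/6.
When x = 59/6, the terms do not tend to 0, so the series diverges.
Check x = 37/6: the terms have absolute value of order m³, which does not tend to 0, so the series diverges by the divergence test.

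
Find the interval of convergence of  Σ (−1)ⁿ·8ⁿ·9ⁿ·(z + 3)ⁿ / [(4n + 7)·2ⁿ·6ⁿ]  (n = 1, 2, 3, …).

(-19/6, -17/6]

By the ratio test, |a_{n+1}/a_n| = [(4n + 7)/(4(n+1) + 7)] · 8·9/(2·6) → 6.
Convergence for |z + 3| · 6 < 1, i.e. |z + 3| < 1/6. So R = 1/6.
Check z = -17/6: the terms alternate in sign and decrease monotonically to 0 in absolute value (size ~ c/n), so the alternating series test gives convergence.
When z = -19/6, the terms behave like c/n; limit comparison with the harmonic series gives divergence.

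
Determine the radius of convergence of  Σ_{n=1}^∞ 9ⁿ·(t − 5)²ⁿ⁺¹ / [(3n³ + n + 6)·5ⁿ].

R = √5/3

The ratio of consecutive coefficients is [(3n³ + n + 6)/(3(n+1)³ + (n+1) + 6)] · 9/5 → 9/5.
Successive powers of (t − 5) differ by 2, so the series converges when |t − 5|² · 9/5 < 1, i.e. |t − 5| < √(5/9). So R = √5/3.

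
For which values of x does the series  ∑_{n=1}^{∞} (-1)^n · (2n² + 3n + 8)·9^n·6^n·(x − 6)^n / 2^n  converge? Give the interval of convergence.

(161/27, 163/27)

The ratio of consecutive coefficients is [(2(n+1)² + 3(n+1) + 8)/(2n² + 3n + 8)] · 9·6/2 → 27.
Convergence for |x − 6| · 27 < 1, i.e. |x − 6| < 1/27. So R = 1/27.
When x = 163/27, the terms do not tend to 0, so the series diverges.
At x = 161/27: the terms have absolute value of order n², which does not tend to 0, so the series diverges by the divergence test.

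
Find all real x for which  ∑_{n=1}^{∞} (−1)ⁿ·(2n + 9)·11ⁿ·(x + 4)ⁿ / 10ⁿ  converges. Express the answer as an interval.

The ratio of consecutive coefficients is [(2(n+1) + 9)/(2n + 9)] · 11/10 → 11/10.
The series converges when 11/10 · |x + 4| < 1, giving R = 10/11.
Check x = -34/11: the terms do not tend to 0, so the series diverges.
When x = -54/11, the terms have absolute value of order n, which does not tend to 0, so the series diverges by the divergence test.

(-54/11, -34/11)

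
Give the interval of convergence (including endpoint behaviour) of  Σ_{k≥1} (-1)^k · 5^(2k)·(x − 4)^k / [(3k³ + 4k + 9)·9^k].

Ratio test: |a_{k+1}/a_k| = [(3k³ + 4k + 9)/(3(k+1)³ + 4(k+1) + 9)] · 25/9 → 25/9 as k → ∞.
Thus R = 1/(25/9) = 9/25.
At x = 109/25: absolute convergence follows by limit comparison with Σ 1/k³.
When x = 91/25, absolute convergence follows by limit comparison with Σ 1/k³.

[91/25, 109/25]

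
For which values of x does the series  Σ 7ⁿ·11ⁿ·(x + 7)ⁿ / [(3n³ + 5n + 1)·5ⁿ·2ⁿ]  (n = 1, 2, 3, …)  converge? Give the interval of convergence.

[-549/77, -529/77]

Apply the ratio test: |a_{n+1}| / |a_n| = [(3n³ + 5n + 1)/(3(n+1)³ + 5(n+1) + 1)] · 7·11/(5·2), which tends to 77/10 as n → ∞.
Thus R = 1/(77/10) = 10/77.
At x = -529/77: the series is dominated by a constant times Σ 1/n³, which converges (p = 3 > 1).
At x = -549/77: absolute convergence follows by limit comparison with Σ 1/n³.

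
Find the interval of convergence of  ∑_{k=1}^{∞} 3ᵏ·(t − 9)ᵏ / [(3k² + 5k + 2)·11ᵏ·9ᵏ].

[-24, 42]

The ratio of consecutive coefficients is [(3k² + 5k + 2)/(3(k+1)² + 5(k+1) + 2)] · 3/(11·9) → 1/33.
Hence the series converges for |t − 9| < 1/(1/33) = 33, so the radius of convergence is 33.
Endpoint t = 42: the series is dominated by a constant times Σ 1/k², which converges (p = 2 > 1).
When t = -24, the series is dominated by a constant times Σ 1/k², which converges (p = 2 > 1).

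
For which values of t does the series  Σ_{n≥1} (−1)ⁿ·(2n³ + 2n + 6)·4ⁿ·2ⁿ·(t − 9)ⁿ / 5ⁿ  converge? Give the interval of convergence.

The ratio of consecutive coefficients is [(2(n+1)³ + 2(n+1) + 6)/(2n³ + 2n + 6)] · 4·2/5 → 8/5.
Thus R = 1/(8/5) = 5/8.
When t = 77/8, the terms have absolute value of order n³, which does not tend to 0, so the series diverges by the divergence test.
Check t = 67/8: the terms have absolute value of order n³, which does not tend to 0, so the series diverges by the divergence test.

(67/8, 77/8)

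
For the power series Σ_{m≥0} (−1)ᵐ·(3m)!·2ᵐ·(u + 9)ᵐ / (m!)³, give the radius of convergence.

The ratio of consecutive coefficients is (3m+1)·(3m+2)·(3m+3)/(m+1)³ · 2 → 54.
The series converges when 54 · |u + 9| < 1, giving R = 1/54.

R = 1/54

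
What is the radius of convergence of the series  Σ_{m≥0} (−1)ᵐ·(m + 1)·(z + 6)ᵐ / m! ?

R = ∞

The ratio of consecutive coefficients is ((m+1) + 1)/(m + 1) · 1/(m+1) → 0.
The ratio tends to 0 regardless of z, hence R = ∞.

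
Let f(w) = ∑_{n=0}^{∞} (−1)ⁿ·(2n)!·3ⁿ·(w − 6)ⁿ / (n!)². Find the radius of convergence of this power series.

The ratio of consecutive coefficients is (2n+1)·(2n+2)/(n+1)² · 3 → 12.
Hence the series converges for |w − 6| < 1/(12) = 1/12, so the radius of convergence is 1/12.

R = 1/12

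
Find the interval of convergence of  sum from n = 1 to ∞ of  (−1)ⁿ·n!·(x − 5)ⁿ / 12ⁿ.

{5}

Ratio test: |a_{n+1}/a_n| = (n+1) · 1/12 → ∞ as n → ∞.
The ratio grows without bound, so the series diverges whenever (x − 5) ≠ 0; it converges only at x = 5. R = 0.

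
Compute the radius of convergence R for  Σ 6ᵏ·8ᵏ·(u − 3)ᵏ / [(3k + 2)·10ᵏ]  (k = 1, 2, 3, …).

R = 5/24

By the ratio test, |a_{k+1}/a_k| = [(3k + 2)/(3(k+1) + 2)] · 6·8/10 → 24/5.
The series converges when 24/5 · |u − 3| < 1, giving R = 5/24.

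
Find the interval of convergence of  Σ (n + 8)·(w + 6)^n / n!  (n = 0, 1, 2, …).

The ratio of consecutive coefficients is ((n+1) + 8)/(n + 8) · 1/(n+1) → 0.
Since the limit is 0 < 1 for every w, the series converges on all of ℝ and R = ∞.

(−∞, ∞)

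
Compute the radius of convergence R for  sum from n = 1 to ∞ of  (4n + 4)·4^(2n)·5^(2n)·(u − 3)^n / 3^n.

R = 3/400

The ratio of consecutive coefficients is [(4(n+1) + 4)/(4n + 4)] · 16·25/3 → 400/3.
Convergence for |u − 3| · 400/3 < 1, i.e. |u − 3| < 3/400. So R = 3/400.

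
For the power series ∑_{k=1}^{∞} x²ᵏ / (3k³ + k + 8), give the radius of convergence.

Apply the ratio test: |a_{k+1}| / |a_k| = (3k³ + k + 8)/(3(k+1)³ + (k+1) + 8), which tends to 1 as k → ∞.
Writing y = x², the series in y has radius 1, so |x| < √(1) = 1 and R = 1.

R = 1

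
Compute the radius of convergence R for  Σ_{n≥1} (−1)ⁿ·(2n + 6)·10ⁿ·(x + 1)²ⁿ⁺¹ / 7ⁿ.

By the ratio test, |a_{n+1}/a_n| = [(2(n+1) + 6)/(2n + 6)] · 10/7 → 10/7.
Successive powers of (x + 1) differ by 2, so the series converges when |x + 1|² · 10/7 < 1, i.e. |x + 1| < √(7/10). So R = √70/10.

R = √70/10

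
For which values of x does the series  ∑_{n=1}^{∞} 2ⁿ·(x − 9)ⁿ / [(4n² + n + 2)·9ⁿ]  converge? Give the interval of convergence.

By the ratio test, |a_{n+1}/a_n| = [(4n² + n + 2)/(4(n+1)² + (n+1) + 2)] · 2/9 → 2/9.
Thus R = 1/(2/9) = 9/2.
Check x = 27/2: absolute convergence follows by limit comparison with Σ 1/n².
At x = 9/2: the terms are on the order of 1/n², so the series converges absolutely by comparison with the p-series (p = 2 > 1).

[9/2, 27/2]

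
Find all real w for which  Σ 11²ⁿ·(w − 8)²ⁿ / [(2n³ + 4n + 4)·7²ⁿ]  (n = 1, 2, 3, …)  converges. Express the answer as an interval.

[81/11, 95/11]

Ratio test: |a_{n+1}/a_n| = [(2n³ + 4n + 4)/(2(n+1)³ + 4(n+1) + 4)] · 121/49 → 121/49 as n → ∞.
Writing y = (w − 8)², the series in y has radius 49/121, so |w − 8| < √(49/121) = 7/11 and R = 7/11.
When w = 95/11, the terms are on the order of 1/n³, so the series converges absolutely by comparison with the p-series (p = 3 > 1).
At w = 81/11: the series is dominated by a constant times Σ 1/n³, which converges (p = 3 > 1).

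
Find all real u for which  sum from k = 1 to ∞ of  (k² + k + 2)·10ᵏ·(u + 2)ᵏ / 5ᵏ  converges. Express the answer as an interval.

(-5/2, -3/2)

The ratio of consecutive coefficients is [((k+1)² + (k+1) + 2)/(k² + k + 2)] · 10/5 → 2.
Hence the series converges for |u + 2| < 1/(2) = 1/2, so the radius of convergence is 1/2.
When u = -3/2, the terms do not tend to 0, so the series diverges.
When u = -5/2, the terms do not tend to 0, so the series diverges.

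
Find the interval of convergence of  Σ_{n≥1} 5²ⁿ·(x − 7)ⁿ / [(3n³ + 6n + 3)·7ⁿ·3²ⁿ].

[112/25, 238/25]

Ratio test: |a_{n+1}/a_n| = [(3n³ + 6n + 3)/(3(n+1)³ + 6(n+1) + 3)] · 25/(7·9) → 25/63 as n → ∞.
Hence the series converges for |x − 7| < 1/(25/63) = 63/25, so the radius of convergence is 63/25.
Endpoint x = 238/25: the terms are on the order of 1/n³, so the series converges absolutely by comparison with the p-series (p = 3 > 1).
At x = 112/25: the terms are on the order of 1/n³, so the series converges absolutely by comparison with the p-series (p = 3 > 1).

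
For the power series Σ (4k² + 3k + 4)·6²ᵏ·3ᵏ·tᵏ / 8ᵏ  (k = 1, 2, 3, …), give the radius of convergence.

Ratio test: |a_{k+1}/a_k| = [(4(k+1)² + 3(k+1) + 4)/(4k² + 3k + 4)] · 36·3/8 → 27/2 as k → ∞.
Convergence for |t| · 27/2 < 1, i.e. |t| < 2/27. So R = 2/27.

R = 2/27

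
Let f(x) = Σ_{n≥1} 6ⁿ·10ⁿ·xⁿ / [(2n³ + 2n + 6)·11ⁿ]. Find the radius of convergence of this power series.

By the ratio test, |a_{n+1}/a_n| = [(2n³ + 2n + 6)/(2(n+1)³ + 2(n+1) + 6)] · 6·10/11 → 60/11.
Hence the series converges for |x| < 1/(60/11) = 11/60, so the radius of convergence is 11/60.

R = 11/60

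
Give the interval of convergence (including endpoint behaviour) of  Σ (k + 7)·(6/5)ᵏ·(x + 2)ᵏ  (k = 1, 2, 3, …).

By the ratio test, |a_{k+1}/a_k| = [((k+1) + 7)/(k + 7)] · 6/5 → 6/5.
The series converges when 6/5 · |x + 2| < 1, giving R = 5/6.
At x = -7/6: the terms do not tend to 0, so the series diverges.
Endpoint x = -17/6: the k-th term does not approach 0; divergence by the term test.

(-17/6, -7/6)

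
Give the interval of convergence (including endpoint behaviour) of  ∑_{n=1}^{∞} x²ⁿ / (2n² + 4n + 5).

Ratio test: |a_{n+1}/a_n| = (2n² + 4n + 5)/(2(n+1)² + 4(n+1) + 5) → 1 as n → ∞.
Writing y = x², the series in y has radius 1, so |x| < √(1) = 1 and R = 1.
When x = 1, the series is dominated by a constant times Σ 1/n², which converges (p = 2 > 1).
Check x = -1: absolute convergence follows by limit comparison with Σ 1/n².

[-1, 1]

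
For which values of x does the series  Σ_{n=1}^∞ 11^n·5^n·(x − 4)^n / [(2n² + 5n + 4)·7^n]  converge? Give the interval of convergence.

Ratio test: |a_{n+1}/a_n| = [(2n² + 5n + 4)/(2(n+1)² + 5(n+1) + 4)] · 11·5/7 → 55/7 as n → ∞.
Convergence for |x − 4| · 55/7 < 1, i.e. |x − 4| < 7/55. So R = 7/55.
Check x = 227/55: the terms are on the order of 1/n², so the series converges absolutely by comparison with the p-series (p = 2 > 1).
When x = 213/55, the series is dominated by a constant times Σ 1/n², which converges (p = 2 > 1).

[213/55, 227/55]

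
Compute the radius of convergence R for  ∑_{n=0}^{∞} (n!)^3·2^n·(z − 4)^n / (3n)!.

R = 27/2

The ratio of consecutive coefficients is (n+1)³/[(3n+1)·(3n+2)·(3n+3)] · 2 → 2/27.
The series converges when 2/27 · |z − 4| < 1, giving R = 27/2.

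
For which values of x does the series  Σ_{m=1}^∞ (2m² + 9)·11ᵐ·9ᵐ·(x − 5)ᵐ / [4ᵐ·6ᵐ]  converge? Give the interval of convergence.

(157/33, 173/33)

Ratio test: |a_{m+1}/a_m| = [(2(m+1)² + 9)/(2m² + 9)] · 11·9/(4·6) → 33/8 as m → ∞.
Thus R = 1/(33/8) = 8/33.
Check x = 173/33: the terms have absolute value of order m², which does not tend to 0, so the series diverges by the divergence test.
Endpoint x = 157/33: the terms do not tend to 0, so the series diverges.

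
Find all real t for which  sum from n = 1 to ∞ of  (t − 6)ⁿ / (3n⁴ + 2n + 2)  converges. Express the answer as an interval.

[5, 7]

Apply the ratio test: |a_{n+1}| / |a_n| = (3n⁴ + 2n + 2)/(3(n+1)⁴ + 2(n+1) + 2), which tends to 1 as n → ∞.
So the series converges when |t − 6| < 1 and diverges when |t − 6| > 1; R = 1.
Endpoint t = 7: the terms are on the order of 1/n⁴, so the series converges absolutely by comparison with the p-series (p = 4 > 1).
When t = 5, the terms are on the order of 1/n⁴, so the series converges absolutely by comparison with the p-series (p = 4 > 1).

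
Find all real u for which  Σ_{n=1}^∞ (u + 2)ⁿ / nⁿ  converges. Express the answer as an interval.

By the Cauchy root test, |a_n|^(1/n) = 1/n → 0.
The limit is 0 for every u, so R = ∞.

(−∞, ∞)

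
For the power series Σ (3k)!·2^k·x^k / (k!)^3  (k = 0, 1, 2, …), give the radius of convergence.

R = 1/54

Ratio test: |a_{k+1}/a_k| = (3k+1)·(3k+2)·(3k+3)/(k+1)³ · 2 → 54 as k → ∞.
The series converges when 54 · |x| < 1, giving R = 1/54.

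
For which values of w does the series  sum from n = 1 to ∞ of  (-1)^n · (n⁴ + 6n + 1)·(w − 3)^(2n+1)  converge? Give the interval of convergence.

(2, 4)

By the ratio test, |a_{n+1}/a_n| = ((n+1)⁴ + 6(n+1) + 1)/(n⁴ + 6n + 1) → 1.
Writing y = (w − 3)², the series in y has radius 1, so |w − 3| < √(1) = 1 and R = 1.
Check w = 4: the n-th term does not approach 0; divergence by the term test.
When w = 2, the terms have absolute value of order n⁴, which does not tend to 0, so the series diverges by the divergence test.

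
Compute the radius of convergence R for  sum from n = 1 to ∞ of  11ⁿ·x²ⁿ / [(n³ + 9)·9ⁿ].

R = 3√11/11

Ratio test: |a_{n+1}/a_n| = [(n³ + 9)/((n+1)³ + 9)] · 11/9 → 11/9 as n → ∞.
Successive powers of x differ by 2, so the series converges when |x|² · 11/9 < 1, i.e. |x| < √(9/11). So R = 3√11/11.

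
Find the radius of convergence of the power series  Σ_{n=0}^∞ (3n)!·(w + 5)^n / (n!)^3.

Apply the ratio test: |a_{n+1}| / |a_n| = (3n+1)·(3n+2)·(3n+3)/(n+1)³, which tends to 27 as n → ∞.
Hence the series converges for |w + 5| < 1/(27) = 1/27, so the radius of convergence is 1/27.

R = 1/27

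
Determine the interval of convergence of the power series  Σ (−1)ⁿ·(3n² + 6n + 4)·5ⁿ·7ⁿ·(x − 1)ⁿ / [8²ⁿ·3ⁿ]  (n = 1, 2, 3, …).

(-157/35, 227/35)

By the ratio test, |a_{n+1}/a_n| = [(3(n+1)² + 6(n+1) + 4)/(3n² + 6n + 4)] · 5·7/(64·3) → 35/192.
The series converges when 35/192 · |x − 1| < 1, giving R = 192/35.
When x = 227/35, the n-th term does not approach 0; divergence by the term test.
Endpoint x = -157/35: the n-th term does not approach 0; divergence by the term test.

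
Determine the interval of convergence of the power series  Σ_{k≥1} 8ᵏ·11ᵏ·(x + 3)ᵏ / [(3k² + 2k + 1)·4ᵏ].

[-67/22, -65/22]

Ratio test: |a_{k+1}/a_k| = [(3k² + 2k + 1)/(3(k+1)² + 2(k+1) + 1)] · 8·11/4 → 22 as k → ∞.
Hence the series converges for |x + 3| < 1/(22) = 1/22, so the radius of convergence is 1/22.
At x = -65/22: the terms are on the order of 1/k², so the series converges absolutely by comparison with the p-series (p = 2 > 1).
When x = -67/22, the terms are on the order of 1/k², so the series converges absolutely by comparison with the p-series (p = 2 > 1).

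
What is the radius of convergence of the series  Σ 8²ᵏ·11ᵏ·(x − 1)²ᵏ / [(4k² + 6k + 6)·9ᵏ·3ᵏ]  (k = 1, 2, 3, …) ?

The ratio of consecutive coefficients is [(4k² + 6k + 6)/(4(k+1)² + 6(k+1) + 6)] · 64·11/(9·3) → 704/27.
Successive powers of (x − 1) differ by 2, so the series converges when |x − 1|² · 704/27 < 1, i.e. |x − 1| < √(27/704). So R = 3√33/88.

R = 3√33/88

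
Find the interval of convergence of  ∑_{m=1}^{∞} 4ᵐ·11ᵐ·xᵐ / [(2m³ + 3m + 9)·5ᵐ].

[-5/44, 5/44]

Apply the ratio test: |a_{m+1}| / |a_m| = [(2m³ + 3m + 9)/(2(m+1)³ + 3(m+1) + 9)] · 4·11/5, which tends to 44/5 as m → ∞.
The series converges when 44/5 · |x| < 1, giving R = 5/44.
Endpoint x = 5/44: absolute convergence follows by limit comparison with Σ 1/m³.
Check x = -5/44: the series is dominated by a constant times Σ 1/m³, which converges (p = 3 > 1).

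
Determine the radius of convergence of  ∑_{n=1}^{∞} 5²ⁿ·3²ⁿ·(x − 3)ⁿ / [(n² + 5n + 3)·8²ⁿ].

Apply the ratio test: |a_{n+1}| / |a_n| = [(n² + 5n + 3)/((n+1)² + 5(n+1) + 3)] · 25·9/64, which tends to 225/64 as n → ∞.
The series converges when 225/64 · |x − 3| < 1, giving R = 64/225.

R = 64/225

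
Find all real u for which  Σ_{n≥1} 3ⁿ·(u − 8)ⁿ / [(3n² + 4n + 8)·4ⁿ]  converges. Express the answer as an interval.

Apply the ratio test: |a_{n+1}| / |a_n| = [(3n² + 4n + 8)/(3(n+1)² + 4(n+1) + 8)] · 3/4, which tends to 3/4 as n → ∞.
Thus R = 1/(3/4) = 4/3.
When u = 28/3, absolute convergence follows by limit comparison with Σ 1/n².
Check u = 20/3: the series is dominated by a constant times Σ 1/n², which converges (p = 2 > 1).

[20/3, 28/3]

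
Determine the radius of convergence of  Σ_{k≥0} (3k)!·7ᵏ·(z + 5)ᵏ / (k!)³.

The ratio of consecutive coefficients is (3k+1)·(3k+2)·(3k+3)/(k+1)³ · 7 → 189.
Convergence for |z + 5| · 189 < 1, i.e. |z + 5| < 1/189. So R = 1/189.

R = 1/189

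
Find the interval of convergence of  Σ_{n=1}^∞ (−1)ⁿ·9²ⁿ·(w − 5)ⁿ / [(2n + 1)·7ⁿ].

(398/81, 412/81]

The ratio of consecutive coefficients is [(2n + 1)/(2(n+1) + 1)] · 81/7 → 81/7.
Convergence for |w − 5| · 81/7 < 1, i.e. |w − 5| < 7/81. So R = 7/81.
At w = 412/81: the terms alternate in sign and decrease monotonically to 0 in absolute value (size ~ c/n), so the alternating series test gives convergence.
Endpoint w = 398/81: the terms behave like c/n; limit comparison with the harmonic series gives divergence.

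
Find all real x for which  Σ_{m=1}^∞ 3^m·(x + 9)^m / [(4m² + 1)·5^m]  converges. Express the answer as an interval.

The ratio of consecutive coefficients is [(4m² + 1)/(4(m+1)² + 1)] · 3/5 → 3/5.
The series converges when 3/5 · |x + 9| < 1, giving R = 5/3.
When x = -22/3, the terms are on the order of 1/m², so the series converges absolutely by comparison with the p-series (p = 2 > 1).
At x = -32/3: the series is dominated by a constant times Σ 1/m², which converges (p = 2 > 1).

[-32/3, -22/3]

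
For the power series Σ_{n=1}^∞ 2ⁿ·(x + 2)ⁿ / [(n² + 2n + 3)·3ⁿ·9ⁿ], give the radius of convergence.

R = 27/2

The ratio of consecutive coefficients is [(n² + 2n + 3)/((n+1)² + 2(n+1) + 3)] · 2/(3·9) → 2/27.
Convergence for |x + 2| · 2/27 < 1, i.e. |x + 2| < 27/2. So R = 27/2.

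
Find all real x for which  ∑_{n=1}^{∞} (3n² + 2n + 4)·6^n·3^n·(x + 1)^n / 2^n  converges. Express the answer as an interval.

(-10/9, -8/9)

Ratio test: |a_{n+1}/a_n| = [(3(n+1)² + 2(n+1) + 4)/(3n² + 2n + 4)] · 6·3/2 → 9 as n → ∞.
Thus R = 1/(9) = 1/9.
Check x = -8/9: the terms have absolute value of order n², which does not tend to 0, so the series diverges by the divergence test.
At x = -10/9: the terms have absolute value of order n², which does not tend to 0, so the series diverges by the divergence test.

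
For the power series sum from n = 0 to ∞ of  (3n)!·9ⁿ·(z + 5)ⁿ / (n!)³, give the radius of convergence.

R = 1/243

Apply the ratio test: |a_{n+1}| / |a_n| = (3n+1)·(3n+2)·(3n+3)/(n+1)³ · 9, which tends to 243 as n → ∞.
Convergence for |z + 5| · 243 < 1, i.e. |z + 5| < 1/243. So R = 1/243.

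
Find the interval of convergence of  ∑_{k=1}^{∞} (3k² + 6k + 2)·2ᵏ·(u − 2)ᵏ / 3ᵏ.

Apply the ratio test: |a_{k+1}| / |a_k| = [(3(k+1)² + 6(k+1) + 2)/(3k² + 6k + 2)] · 2/3, which tends to 2/3 as k → ∞.
The series converges when 2/3 · |u − 2| < 1, giving R = 3/2.
Endpoint u = 7/2: the k-th term does not approach 0; divergence by the term test.
Check u = 1/2: the terms do not tend to 0, so the series diverges.

(1/2, 7/2)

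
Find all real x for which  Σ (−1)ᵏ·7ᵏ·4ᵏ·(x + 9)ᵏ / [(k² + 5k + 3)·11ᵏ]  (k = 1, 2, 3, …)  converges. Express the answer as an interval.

[-263/28, -241/28]

Ratio test: |a_{k+1}/a_k| = [(k² + 5k + 3)/((k+1)² + 5(k+1) + 3)] · 7·4/11 → 28/11 as k → ∞.
Convergence for |x + 9| · 28/11 < 1, i.e. |x + 9| < 11/28. So R = 11/28.
Check x = -241/28: the series is dominated by a constant times Σ 1/k², which converges (p = 2 > 1).
When x = -263/28, the series is dominated by a constant times Σ 1/k², which converges (p = 2 > 1).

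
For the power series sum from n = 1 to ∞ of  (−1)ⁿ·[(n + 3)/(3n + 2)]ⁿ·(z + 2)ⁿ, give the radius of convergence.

By the Cauchy root test, |a_n|^(1/n) = (n + 3)/(3n + 2) → 1/3.
Thus R = 1/(1/3) = 3.

R = 3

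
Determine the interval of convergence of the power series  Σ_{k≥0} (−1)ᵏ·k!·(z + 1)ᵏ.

{-1}

The ratio of consecutive coefficients is (k+1) → ∞.
Since the ratio → ∞, the series diverges for every z ≠ -1, and R = 0.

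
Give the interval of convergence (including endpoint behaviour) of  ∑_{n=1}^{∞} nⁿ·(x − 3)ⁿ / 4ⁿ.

Applying the root test, |a_n|^(1/n) = n/4 → ∞.
The root grows without bound, so R = 0 (convergence only at x = 3).

{3}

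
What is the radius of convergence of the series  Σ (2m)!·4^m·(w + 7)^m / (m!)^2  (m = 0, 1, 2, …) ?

By the ratio test, |a_{m+1}/a_m| = (2m+1)·(2m+2)/(m+1)² · 4 → 16.
Convergence for |w + 7| · 16 < 1, i.e. |w + 7| < 1/16. So R = 1/16.

R = 1/16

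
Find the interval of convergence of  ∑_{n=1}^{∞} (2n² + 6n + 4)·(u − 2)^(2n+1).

(1, 3)

By the ratio test, |a_{n+1}/a_n| = (2(n+1)² + 6(n+1) + 4)/(2n² + 6n + 4) → 1.
Successive powers of (u − 2) differ by 2, so the series converges when |u − 2|² · 1 < 1, i.e. |u − 2| < √(1) = 1. So R = 1.
Endpoint u = 3: the n-th term does not approach 0; divergence by the term test.
Check u = 1: the n-th term does not approach 0; divergence by the term test.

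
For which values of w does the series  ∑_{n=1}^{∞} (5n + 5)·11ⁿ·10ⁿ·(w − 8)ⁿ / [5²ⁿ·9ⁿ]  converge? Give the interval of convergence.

(131/22, 221/22)

Apply the ratio test: |a_{n+1}| / |a_n| = [(5(n+1) + 5)/(5n + 5)] · 11·10/(25·9), which tends to 22/45 as n → ∞.
Convergence for |w − 8| · 22/45 < 1, i.e. |w − 8| < 45/22. So R = 45/22.
When w = 221/22, the n-th term does not approach 0; divergence by the term test.
Endpoint w = 131/22: the n-th term does not approach 0; divergence by the term test.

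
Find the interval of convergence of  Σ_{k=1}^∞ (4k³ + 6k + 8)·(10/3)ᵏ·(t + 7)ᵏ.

The ratio of consecutive coefficients is [(4(k+1)³ + 6(k+1) + 8)/(4k³ + 6k + 8)] · 10/3 → 10/3.
The series converges when 10/3 · |t + 7| < 1, giving R = 3/10.
At t = -67/10: the k-th term does not approach 0; divergence by the term test.
When t = -73/10, the terms have absolute value of order k³, which does not tend to 0, so the series diverges by the divergence test.

(-73/10, -67/10)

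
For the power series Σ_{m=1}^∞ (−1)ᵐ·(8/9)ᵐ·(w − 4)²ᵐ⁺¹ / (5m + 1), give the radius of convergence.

R = 3√2/4

The ratio of consecutive coefficients is [(5m + 1)/(5(m+1) + 1)] · 8/9 → 8/9.
Successive powers of (w − 4) differ by 2, so the series converges when |w − 4|² · 8/9 < 1, i.e. |w − 4| < √(9/8). So R = 3√2/4.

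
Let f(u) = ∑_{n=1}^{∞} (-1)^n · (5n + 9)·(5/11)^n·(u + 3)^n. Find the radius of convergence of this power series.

Apply the ratio test: |a_{n+1}| / |a_n| = [(5(n+1) + 9)/(5n + 9)] · 5/11, which tends to 5/11 as n → ∞.
Convergence for |u + 3| · 5/11 < 1, i.e. |u + 3| < 11/5. So R = 11/5.

R = 11/5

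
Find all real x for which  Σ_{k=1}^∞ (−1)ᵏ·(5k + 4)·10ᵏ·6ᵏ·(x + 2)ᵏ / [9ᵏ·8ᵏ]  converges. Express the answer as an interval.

(-16/5, -4/5)

Apply the ratio test: |a_{k+1}| / |a_k| = [(5(k+1) + 4)/(5k + 4)] · 10·6/(9·8), which tends to 5/6 as k → ∞.
The series converges when 5/6 · |x + 2| < 1, giving R = 6/5.
When x = -4/5, the k-th term does not approach 0; divergence by the term test.
Check x = -16/5: the terms do not tend to 0, so the series diverges.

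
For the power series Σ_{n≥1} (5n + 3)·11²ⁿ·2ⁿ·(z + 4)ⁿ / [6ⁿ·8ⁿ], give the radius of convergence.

Apply the ratio test: |a_{n+1}| / |a_n| = [(5(n+1) + 3)/(5n + 3)] · 121·2/(6·8), which tends to 121/24 as n → ∞.
The series converges when 121/24 · |z + 4| < 1, giving R = 24/121.

R = 24/121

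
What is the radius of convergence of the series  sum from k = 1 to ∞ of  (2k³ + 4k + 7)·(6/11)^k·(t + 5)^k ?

Apply the ratio test: |a_{k+1}| / |a_k| = [(2(k+1)³ + 4(k+1) + 7)/(2k³ + 4k + 7)] · 6/11, which tends to 6/11 as k → ∞.
Hence the series converges for |t + 5| < 1/(6/11) = 11/6, so the radius of convergence is 11/6.

R = 11/6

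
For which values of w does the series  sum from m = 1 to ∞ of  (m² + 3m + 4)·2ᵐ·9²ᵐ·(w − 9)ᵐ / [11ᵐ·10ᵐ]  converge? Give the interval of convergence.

(674/81, 784/81)

Apply the ratio test: |a_{m+1}| / |a_m| = [((m+1)² + 3(m+1) + 4)/(m² + 3m + 4)] · 2·81/(11·10), which tends to 81/55 as m → ∞.
Hence the series converges for |w − 9| < 1/(81/55) = 55/81, so the radius of convergence is 55/81.
Check w = 784/81: the m-th term does not approach 0; divergence by the term test.
At w = 674/81: the terms have absolute value of order m², which does not tend to 0, so the series diverges by the divergence test.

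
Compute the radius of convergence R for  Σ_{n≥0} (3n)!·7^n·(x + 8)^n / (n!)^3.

By the ratio test, |a_{n+1}/a_n| = (3n+1)·(3n+2)·(3n+3)/(n+1)³ · 7 → 189.
Thus R = 1/(189) = 1/189.

R = 1/189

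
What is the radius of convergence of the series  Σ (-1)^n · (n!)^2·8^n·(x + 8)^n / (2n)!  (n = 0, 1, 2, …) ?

R = 1/2

The ratio of consecutive coefficients is (n+1)²/[(2n+1)·(2n+2)] · 8 → 2.
The series converges when 2 · |x + 8| < 1, giving R = 1/2.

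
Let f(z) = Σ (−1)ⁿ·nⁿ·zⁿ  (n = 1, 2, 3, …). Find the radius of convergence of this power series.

R = 0

By the Cauchy root test, |a_n|^(1/n) = n → ∞.
Since the n-th root of |a_n| is unbounded, the series converges only at z = 0; R = 0.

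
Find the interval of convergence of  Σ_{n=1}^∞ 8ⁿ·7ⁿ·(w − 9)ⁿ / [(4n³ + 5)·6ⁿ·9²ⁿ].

[9/28, 495/28]

Apply the ratio test: |a_{n+1}| / |a_n| = [(4n³ + 5)/(4(n+1)³ + 5)] · 8·7/(6·81), which tends to 28/243 as n → ∞.
Convergence for |w − 9| · 28/243 < 1, i.e. |w − 9| < 243/28. So R = 243/28.
At w = 495/28: absolute convergence follows by limit comparison with Σ 1/n³.
Endpoint w = 9/28: absolute convergence follows by limit comparison with Σ 1/n³.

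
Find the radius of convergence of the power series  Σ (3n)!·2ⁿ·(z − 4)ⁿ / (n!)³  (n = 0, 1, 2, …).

By the ratio test, |a_{n+1}/a_n| = (3n+1)·(3n+2)·(3n+3)/(n+1)³ · 2 → 54.
Thus R = 1/(54) = 1/54.

R = 1/54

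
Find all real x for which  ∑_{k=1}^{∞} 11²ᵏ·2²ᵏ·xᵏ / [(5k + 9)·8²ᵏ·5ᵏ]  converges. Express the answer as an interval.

[-80/121, 80/121)

By the ratio test, |a_{k+1}/a_k| = [(5k + 9)/(5(k+1) + 9)] · 121·4/(64·5) → 121/80.
Convergence for |x| · 121/80 < 1, i.e. |x| < 80/121. So R = 80/121.
At x = 80/121: comparison with the harmonic series Σ 1/k shows the series diverges.
Endpoint x = -80/121: convergence follows from the alternating series test (terms decrease monotonically to 0).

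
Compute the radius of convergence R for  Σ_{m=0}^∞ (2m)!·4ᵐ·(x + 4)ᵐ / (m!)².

By the ratio test, |a_{m+1}/a_m| = (2m+1)·(2m+2)/(m+1)² · 4 → 16.
Thus R = 1/(16) = 1/16.

R = 1/16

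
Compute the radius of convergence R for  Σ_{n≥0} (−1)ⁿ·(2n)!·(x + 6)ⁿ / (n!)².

Ratio test: |a_{n+1}/a_n| = (2n+1)·(2n+2)/(n+1)² → 4 as n → ∞.
Convergence for |x + 6| · 4 < 1, i.e. |x + 6| < 1/4. So R = 1/4.

R = 1/4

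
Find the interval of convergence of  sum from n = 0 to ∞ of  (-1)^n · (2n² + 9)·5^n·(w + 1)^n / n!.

(−∞, ∞)

Ratio test: |a_{n+1}/a_n| = (2(n+1)² + 9)/(2n² + 9) · 5 · 1/(n+1) → 0 as n → ∞.
The limit is 0, so the series converges for all w; R = ∞.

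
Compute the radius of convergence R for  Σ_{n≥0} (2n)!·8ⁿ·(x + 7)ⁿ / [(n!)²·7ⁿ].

R = 7/32

Ratio test: |a_{n+1}/a_n| = (2n+1)·(2n+2)/(n+1)² · 8/7 → 32/7 as n → ∞.
Convergence for |x + 7| · 32/7 < 1, i.e. |x + 7| < 7/32. So R = 7/32.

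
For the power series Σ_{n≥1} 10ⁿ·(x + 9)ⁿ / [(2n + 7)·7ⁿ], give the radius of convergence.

R = 7/10

Apply the ratio test: |a_{n+1}| / |a_n| = [(2n + 7)/(2(n+1) + 7)] · 10/7, which tends to 10/7 as n → ∞.
Convergence for |x + 9| · 10/7 < 1, i.e. |x + 9| < 7/10. So R = 7/10.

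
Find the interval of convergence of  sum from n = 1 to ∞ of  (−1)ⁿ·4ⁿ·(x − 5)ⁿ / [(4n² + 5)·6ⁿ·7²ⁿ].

[-137/2, 157/2]

Ratio test: |a_{n+1}/a_n| = [(4n² + 5)/(4(n+1)² + 5)] · 4/(6·49) → 2/147 as n → ∞.
Hence the series converges for |x − 5| < 1/(2/147) = 147/2, so the radius of convergence is 147/2.
Check x = 157/2: the terms are on the order of 1/n², so the series converges absolutely by comparison with the p-series (p = 2 > 1).
Endpoint x = -137/2: the series is dominated by a constant times Σ 1/n², which converges (p = 2 > 1).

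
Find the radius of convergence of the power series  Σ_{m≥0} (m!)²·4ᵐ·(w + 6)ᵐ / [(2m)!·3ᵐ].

Ratio test: |a_{m+1}/a_m| = (m+1)²/[(2m+1)·(2m+2)] · 4/3 → 1/3 as m → ∞.
Hence the series converges for |w + 6| < 1/(1/3) = 3, so the radius of convergence is 3.

R = 3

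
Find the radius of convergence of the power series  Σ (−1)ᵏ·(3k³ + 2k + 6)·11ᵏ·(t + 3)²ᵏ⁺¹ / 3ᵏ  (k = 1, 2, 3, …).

R = √33/11

The ratio of consecutive coefficients is [(3(k+1)³ + 2(k+1) + 6)/(3k³ + 2k + 6)] · 11/3 → 11/3.
Writing y = (t + 3)², the series in y has radius 3/11, so |t + 3| < √(3/11) and R = √33/11.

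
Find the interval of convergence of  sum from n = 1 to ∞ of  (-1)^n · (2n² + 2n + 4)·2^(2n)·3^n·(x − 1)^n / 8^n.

Ratio test: |a_{n+1}/a_n| = [(2(n+1)² + 2(n+1) + 4)/(2n² + 2n + 4)] · 4·3/8 → 3/2 as n → ∞.
Hence the series converges for |x − 1| < 1/(3/2) = 2/3, so the radius of convergence is 2/3.
When x = 5/3, the terms have absolute value of order n², which does not tend to 0, so the series diverges by the divergence test.
Check x = 1/3: the terms have absolute value of order n², which does not tend to 0, so the series diverges by the divergence test.

(1/3, 5/3)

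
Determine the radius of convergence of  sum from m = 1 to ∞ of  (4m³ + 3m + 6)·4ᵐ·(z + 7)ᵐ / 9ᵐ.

By the ratio test, |a_{m+1}/a_m| = [(4(m+1)³ + 3(m+1) + 6)/(4m³ + 3m + 6)] · 4/9 → 4/9.
Thus R = 1/(4/9) = 9/4.

R = 9/4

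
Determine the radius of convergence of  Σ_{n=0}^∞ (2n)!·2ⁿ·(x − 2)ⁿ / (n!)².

R = 1/8

By the ratio test, |a_{n+1}/a_n| = (2n+1)·(2n+2)/(n+1)² · 2 → 8.
Thus R = 1/(8) = 1/8.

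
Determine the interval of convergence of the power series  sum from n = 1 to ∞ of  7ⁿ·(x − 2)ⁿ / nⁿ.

(−∞, ∞)

Applying the root test, |a_n|^(1/n) = 7/n → 0.
The limit is 0 for every x, so R = ∞.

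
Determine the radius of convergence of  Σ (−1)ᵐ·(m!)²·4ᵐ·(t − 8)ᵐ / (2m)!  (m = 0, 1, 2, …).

R = 1

By the ratio test, |a_{m+1}/a_m| = (m+1)²/[(2m+1)·(2m+2)] · 4 → 1.
So the series converges when |t − 8| < 1 and diverges when |t − 8| > 1; R = 1.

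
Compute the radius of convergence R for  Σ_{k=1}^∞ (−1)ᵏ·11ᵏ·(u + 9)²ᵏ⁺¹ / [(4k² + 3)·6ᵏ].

Apply the ratio test: |a_{k+1}| / |a_k| = [(4k² + 3)/(4(k+1)² + 3)] · 11/6, which tends to 11/6 as k → ∞.
Since the exponent of (u + 9) increases by 2 each term, convergence requires |u + 9|² < 6/11, hence R = √66/11.

R = √66/11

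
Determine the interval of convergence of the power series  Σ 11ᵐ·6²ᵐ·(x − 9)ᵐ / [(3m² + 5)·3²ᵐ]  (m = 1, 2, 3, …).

[395/44, 397/44]

By the ratio test, |a_{m+1}/a_m| = [(3m² + 5)/(3(m+1)² + 5)] · 11·36/9 → 44.
Thus R = 1/(44) = 1/44.
Endpoint x = 397/44: the terms are on the order of 1/m², so the series converges absolutely by comparison with the p-series (p = 2 > 1).
Endpoint x = 395/44: the series is dominated by a constant times Σ 1/m², which converges (p = 2 > 1).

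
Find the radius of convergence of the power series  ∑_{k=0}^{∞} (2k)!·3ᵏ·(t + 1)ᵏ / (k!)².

R = 1/12

The ratio of consecutive coefficients is (2k+1)·(2k+2)/(k+1)² · 3 → 12.
Hence the series converges for |t + 1| < 1/(12) = 1/12, so the radius of convergence is 1/12.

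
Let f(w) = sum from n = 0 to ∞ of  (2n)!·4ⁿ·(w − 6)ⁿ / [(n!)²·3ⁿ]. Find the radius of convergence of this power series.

Ratio test: |a_{n+1}/a_n| = (2n+1)·(2n+2)/(n+1)² · 4/3 → 16/3 as n → ∞.
The series converges when 16/3 · |w − 6| < 1, giving R = 3/16.

R = 3/16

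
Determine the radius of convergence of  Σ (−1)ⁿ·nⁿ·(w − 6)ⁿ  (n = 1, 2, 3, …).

R = 0

Root test: |a_n|^(1/n) = n → ∞.
The root grows without bound, so R = 0 (convergence only at w = 6).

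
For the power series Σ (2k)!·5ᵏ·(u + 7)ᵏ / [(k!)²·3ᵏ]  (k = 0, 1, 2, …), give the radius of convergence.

The ratio of consecutive coefficients is (2k+1)·(2k+2)/(k+1)² · 5/3 → 20/3.
The series converges when 20/3 · |u + 7| < 1, giving R = 3/20.

R = 3/20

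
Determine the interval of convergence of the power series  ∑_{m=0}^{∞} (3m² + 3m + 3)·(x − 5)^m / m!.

The ratio of consecutive coefficients is (3(m+1)² + 3(m+1) + 3)/(3m² + 3m + 3) · 1/(m+1) → 0.
The ratio tends to 0 regardless of x, hence R = ∞.

(−∞, ∞)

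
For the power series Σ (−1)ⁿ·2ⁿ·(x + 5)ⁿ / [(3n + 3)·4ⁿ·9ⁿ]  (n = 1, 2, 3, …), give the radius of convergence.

The ratio of consecutive coefficients is [(3n + 3)/(3(n+1) + 3)] · 2/(4·9) → 1/18.
The series converges when 1/18 · |x + 5| < 1, giving R = 18.

R = 18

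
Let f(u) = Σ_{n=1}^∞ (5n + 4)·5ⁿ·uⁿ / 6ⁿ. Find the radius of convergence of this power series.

Ratio test: |a_{n+1}/a_n| = [(5(n+1) + 4)/(5n + 4)] · 5/6 → 5/6 as n → ∞.
Thus R = 1/(5/6) = 6/5.

R = 6/5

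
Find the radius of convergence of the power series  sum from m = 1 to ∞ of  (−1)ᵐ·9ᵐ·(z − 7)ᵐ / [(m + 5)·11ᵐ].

R = 11/9

The ratio of consecutive coefficients is [(m + 5)/((m+1) + 5)] · 9/11 → 9/11.
Thus R = 1/(9/11) = 11/9.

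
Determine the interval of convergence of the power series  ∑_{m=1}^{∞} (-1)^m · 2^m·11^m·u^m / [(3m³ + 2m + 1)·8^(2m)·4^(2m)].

[-512/11, 512/11]

Ratio test: |a_{m+1}/a_m| = [(3m³ + 2m + 1)/(3(m+1)³ + 2(m+1) + 1)] · 2·11/(64·16) → 11/512 as m → ∞.
The series converges when 11/512 · |u| < 1, giving R = 512/11.
Endpoint u = 512/11: the series is dominated by a constant times Σ 1/m³, which converges (p = 3 > 1).
At u = -512/11: absolute convergence follows by limit comparison with Σ 1/m³.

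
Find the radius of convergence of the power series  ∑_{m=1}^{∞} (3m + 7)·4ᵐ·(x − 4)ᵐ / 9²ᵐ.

Ratio test: |a_{m+1}/a_m| = [(3(m+1) + 7)/(3m + 7)] · 4/81 → 4/81 as m → ∞.
Hence the series converges for |x − 4| < 1/(4/81) = 81/4, so the radius of convergence is 81/4.

R = 81/4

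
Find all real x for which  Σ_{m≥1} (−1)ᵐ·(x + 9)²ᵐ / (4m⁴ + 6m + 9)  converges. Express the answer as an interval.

[-10, -8]

Ratio test: |a_{m+1}/a_m| = (4m⁴ + 6m + 9)/(4(m+1)⁴ + 6(m+1) + 9) → 1 as m → ∞.
Successive powers of (x + 9) differ by 2, so the series converges when |x + 9|² · 1 < 1, i.e. |x + 9| < √(1) = 1. So R = 1.
When x = -8, the series is dominated by a constant times Σ 1/m⁴, which converges (p = 4 > 1).
At x = -10: the series is dominated by a constant times Σ 1/m⁴, which converges (p = 4 > 1).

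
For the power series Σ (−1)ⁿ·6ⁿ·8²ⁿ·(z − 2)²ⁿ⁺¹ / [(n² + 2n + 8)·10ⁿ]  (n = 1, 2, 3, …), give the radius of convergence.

The ratio of consecutive coefficients is [(n² + 2n + 8)/((n+1)² + 2(n+1) + 8)] · 6·64/10 → 192/5.
Since the exponent of (z − 2) increases by 2 each term, convergence requires |z − 2|² < 5/192, hence R = √15/24.

R = √15/24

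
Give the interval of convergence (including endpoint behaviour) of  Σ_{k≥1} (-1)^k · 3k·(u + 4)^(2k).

(-5, -3)

By the ratio test, |a_{k+1}/a_k| = 3(k+1)/3k → 1.
Writing y = (u + 4)², the series in y has radius 1, so |u + 4| < √(1) = 1 and R = 1.
At u = -3: the terms do not tend to 0, so the series diverges.
Check u = -5: the k-th term does not approach 0; divergence by the term test.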